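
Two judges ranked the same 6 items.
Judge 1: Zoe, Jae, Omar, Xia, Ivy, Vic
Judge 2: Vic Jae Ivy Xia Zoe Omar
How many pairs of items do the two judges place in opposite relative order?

11

Assign each item its position (1..6) in the first ordering, then rewrite the second ordering as that position sequence:
positions: Zoe→1, Jae→2, Omar→3, Xia→4, Ivy→5, Vic→6
second ordering as positions: [6, 2, 5, 4, 1, 3]
Discordant pairs = inversions in this position sequence.
6: 2, 5, 4, 1, 3 → 5
2: 1 → 1
5: 4, 1, 3 → 3
4: 1, 3 → 2
1: 0
3: 0
Total: 5 + 1 + 3 + 2 + 0 + 0 = 11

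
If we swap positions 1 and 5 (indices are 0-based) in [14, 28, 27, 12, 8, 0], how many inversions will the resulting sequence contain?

Positions 1 and 5 hold 28 and 0; after swapping, the array is [14, 0, 27, 12, 8, 28].
Sweep left to right; for each value list the smaller values that follow it:
14 → 0, 12, 8 → 3
0 → none → 0
27 → 12, 8 → 2
12 → 8 → 1
8 → none → 0
28 → none → 0
Sum: 3 + 0 + 2 + 1 + 0 + 0 = 6

6 inversions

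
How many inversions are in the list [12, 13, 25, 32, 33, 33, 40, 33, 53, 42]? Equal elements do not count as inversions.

Count, for each position, how many later elements it exceeds:
12: 0
13: 0
25: 0
32: 0
33: 0
33: 0
40: 1
33: 0
53: 1
42: 0
Sum: 0 + 0 + 0 + 0 + 0 + 0 + 1 + 0 + 1 + 0 = 2

2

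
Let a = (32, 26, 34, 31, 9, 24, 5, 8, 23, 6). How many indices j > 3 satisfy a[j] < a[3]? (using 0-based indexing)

6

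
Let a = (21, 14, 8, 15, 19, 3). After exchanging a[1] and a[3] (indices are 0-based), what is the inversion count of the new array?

11

Positions 1 and 3 hold 14 and 15; after swapping, the array is [21, 15, 8, 14, 19, 3].
Element-by-element contributions:
21: 5
15: 3
8: 1
14: 1
19: 1
3: 0
Sum: 5 + 3 + 1 + 1 + 1 + 0 = 11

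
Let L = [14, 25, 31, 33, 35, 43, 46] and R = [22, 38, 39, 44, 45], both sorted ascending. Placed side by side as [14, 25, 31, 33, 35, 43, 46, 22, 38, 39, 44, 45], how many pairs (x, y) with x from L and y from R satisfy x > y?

12

Count, for every r in R, how many entries of L exceed r:
r = 22: 25, 31, 33, 35, 43, 46 → 6
r = 38: 43, 46 → 2
r = 39: 43, 46 → 2
r = 44: 46 → 1
r = 45: 46 → 1
Cross-inversions: 6 + 2 + 2 + 1 + 1 = 12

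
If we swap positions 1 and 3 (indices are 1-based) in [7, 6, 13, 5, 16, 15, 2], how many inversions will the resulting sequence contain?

12

Positions 1 and 3 hold 7 and 13; after swapping, the array is [13, 6, 7, 5, 16, 15, 2].
Element-by-element contributions:
13 → 6, 7, 5, 2 → 4
6 → 5, 2 → 2
7 → 5, 2 → 2
5 → 2 → 1
16 → 15, 2 → 2
15 → 2 → 1
2 → none → 0
Sum: 4 + 2 + 2 + 1 + 2 + 1 + 0 = 12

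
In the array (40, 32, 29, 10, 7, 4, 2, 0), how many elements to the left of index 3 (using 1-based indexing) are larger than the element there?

2

The element at index 3 is 29.
Elements before it: 40, 32
Those larger than 29: 40, 32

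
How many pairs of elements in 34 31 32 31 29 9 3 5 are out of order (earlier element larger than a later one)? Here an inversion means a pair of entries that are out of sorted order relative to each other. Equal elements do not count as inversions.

25

Sweep left to right; for each value list the smaller values that follow it:
34 → 31, 32, 31, 29, 9, 3, 5 → 7
31 → 29, 9, 3, 5 → 4
32 → 31, 29, 9, 3, 5 → 5
31 → 29, 9, 3, 5 → 4
29 → 9, 3, 5 → 3
9 → 3, 5 → 2
3 → none → 0
5 → none → 0
Sum: 7 + 4 + 5 + 4 + 3 + 2 + 0 + 0 = 25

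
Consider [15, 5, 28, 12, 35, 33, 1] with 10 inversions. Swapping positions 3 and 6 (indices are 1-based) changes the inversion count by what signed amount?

+1

Positions 3 and 6 hold 28 and 33; after swapping, the array is [15, 5, 33, 12, 35, 28, 1].
Count, for each position, how many later elements it exceeds:
15 → 5, 12, 1 → 3
5 → 1 → 1
33 → 12, 28, 1 → 3
12 → 1 → 1
35 → 28, 1 → 2
28 → 1 → 1
1 → none → 0
Sum: 3 + 1 + 3 + 1 + 2 + 1 + 0 = 11
Change: 11 − 10 = +1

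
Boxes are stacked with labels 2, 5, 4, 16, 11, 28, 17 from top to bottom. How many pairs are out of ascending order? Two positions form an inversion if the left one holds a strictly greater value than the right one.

Element-by-element contributions:
2: 0
5: 1
4: 0
16: 1
11: 0
28: 1
17: 0
Sum: 0 + 1 + 0 + 1 + 0 + 1 + 0 = 3

There are 3 inversions.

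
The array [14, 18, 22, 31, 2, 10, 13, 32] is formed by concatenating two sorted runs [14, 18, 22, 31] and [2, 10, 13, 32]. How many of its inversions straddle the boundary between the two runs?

Count, for every r in R, how many entries of L exceed r:
r = 2: 14, 18, 22, 31 → 4
r = 10: 14, 18, 22, 31 → 4
r = 13: 14, 18, 22, 31 → 4
r = 32: none → 0
Cross-inversions: 4 + 4 + 4 + 0 = 12

Cross-inversions: 12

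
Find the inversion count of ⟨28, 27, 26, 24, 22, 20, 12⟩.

Count, for each position, how many later elements it exceeds:
28: 6
27: 5
26: 4
24: 3
22: 2
20: 1
12: 0
Sum: 6 + 5 + 4 + 3 + 2 + 1 + 0 = 21

Out-of-order pairs: 21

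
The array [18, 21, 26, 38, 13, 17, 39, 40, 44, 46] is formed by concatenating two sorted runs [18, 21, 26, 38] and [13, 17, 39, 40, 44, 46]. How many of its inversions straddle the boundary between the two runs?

Count, for every r in R, how many entries of L exceed r:
r = 13: 18, 21, 26, 38 → 4
r = 17: 18, 21, 26, 38 → 4
r = 39: none → 0
r = 40: none → 0
r = 44: none → 0
r = 46: none → 0
Cross-inversions: 4 + 4 + 0 + 0 + 0 + 0 = 8

Split inversions: 8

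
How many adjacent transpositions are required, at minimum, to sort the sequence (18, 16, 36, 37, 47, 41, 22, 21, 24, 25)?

19

The minimum number of adjacent swaps to sort an array equals its inversion count, since every such swap removes exactly one inversion.
Count inversions — for each element, later elements that are smaller:
18: 16 → 1
16: none → 0
36: 22, 21, 24, 25 → 4
37: 22, 21, 24, 25 → 4
47: 41, 22, 21, 24, 25 → 5
41: 22, 21, 24, 25 → 4
22: 21 → 1
21: none → 0
24: none → 0
25: none → 0
Total inversions: 1 + 0 + 4 + 4 + 5 + 4 + 1 + 0 + 0 + 0 = 19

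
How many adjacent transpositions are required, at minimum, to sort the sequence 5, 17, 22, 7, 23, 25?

2

The minimum number of adjacent swaps to sort an array equals its inversion count, since every such swap removes exactly one inversion.
Count inversions — for each element, later elements that are smaller:
5: none → 0
17: 7 → 1
22: 7 → 1
7: none → 0
23: none → 0
25: none → 0
Total inversions: 0 + 1 + 1 + 0 + 0 + 0 = 2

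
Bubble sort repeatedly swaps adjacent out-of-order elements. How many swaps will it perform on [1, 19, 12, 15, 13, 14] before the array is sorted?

6 adjacent swaps

Each adjacent swap fixes exactly one inversion, so the minimum swap count equals the number of inversions.
Count inversions — for each element, later elements that are smaller:
1: none → 0
19: 12, 15, 13, 14 → 4
12: none → 0
15: 13, 14 → 2
13: none → 0
14: none → 0
Total inversions: 0 + 4 + 0 + 2 + 0 + 0 = 6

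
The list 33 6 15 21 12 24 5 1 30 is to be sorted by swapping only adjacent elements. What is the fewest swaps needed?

21

Each adjacent swap fixes exactly one inversion, so the minimum swap count equals the number of inversions.
Count inversions — for each element, later elements that are smaller:
33: 6, 15, 21, 12, 24, 5, 1, 30 → 8
6: 5, 1 → 2
15: 12, 5, 1 → 3
21: 12, 5, 1 → 3
12: 5, 1 → 2
24: 5, 1 → 2
5: 1 → 1
1: none → 0
30: none → 0
Total inversions: 8 + 2 + 3 + 3 + 2 + 2 + 1 + 0 + 0 = 21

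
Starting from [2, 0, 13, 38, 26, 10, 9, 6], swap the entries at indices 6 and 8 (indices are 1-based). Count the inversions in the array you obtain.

Positions 6 and 8 hold 10 and 6; after swapping, the array is [2, 0, 13, 38, 26, 6, 9, 10].
Sweep left to right; for each value list the smaller values that follow it:
2: 1
0: 0
13: 3
38: 4
26: 3
6: 0
9: 0
10: 0
Sum: 1 + 0 + 3 + 4 + 3 + 0 + 0 + 0 = 11

Inversions: 11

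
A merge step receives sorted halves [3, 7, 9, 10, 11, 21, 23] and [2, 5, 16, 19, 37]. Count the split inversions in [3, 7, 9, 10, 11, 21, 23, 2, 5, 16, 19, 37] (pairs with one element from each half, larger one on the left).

17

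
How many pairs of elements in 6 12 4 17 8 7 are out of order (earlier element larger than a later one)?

For each element, count later entries that are smaller:
6: 1
12: 3
4: 0
17: 2
8: 1
7: 0
Sum: 1 + 3 + 0 + 2 + 1 + 0 = 7

7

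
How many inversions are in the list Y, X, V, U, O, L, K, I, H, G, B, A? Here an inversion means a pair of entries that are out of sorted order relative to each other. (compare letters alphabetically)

66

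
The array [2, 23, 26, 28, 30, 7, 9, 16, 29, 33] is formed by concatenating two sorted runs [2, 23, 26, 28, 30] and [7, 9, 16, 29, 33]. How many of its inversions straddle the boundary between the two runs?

Count, for every r in R, how many entries of L exceed r:
r = 7: 23, 26, 28, 30 → 4
r = 9: 23, 26, 28, 30 → 4
r = 16: 23, 26, 28, 30 → 4
r = 29: 30 → 1
r = 33: none → 0
Cross-inversions: 4 + 4 + 4 + 1 + 0 = 13

13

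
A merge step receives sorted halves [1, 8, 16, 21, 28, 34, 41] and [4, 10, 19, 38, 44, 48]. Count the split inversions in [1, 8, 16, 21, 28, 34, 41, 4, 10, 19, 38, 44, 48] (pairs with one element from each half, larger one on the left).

16 split inversions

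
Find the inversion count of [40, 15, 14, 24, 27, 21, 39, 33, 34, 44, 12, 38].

26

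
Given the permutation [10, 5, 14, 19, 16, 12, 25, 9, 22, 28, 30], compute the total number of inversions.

12 inversions

Element-by-element contributions:
10 → 5, 9 → 2
5 → none → 0
14 → 12, 9 → 2
19 → 16, 12, 9 → 3
16 → 12, 9 → 2
12 → 9 → 1
25 → 9, 22 → 2
9 → none → 0
22 → none → 0
28 → none → 0
30 → none → 0
Sum: 2 + 0 + 2 + 3 + 2 + 1 + 2 + 0 + 0 + 0 + 0 = 12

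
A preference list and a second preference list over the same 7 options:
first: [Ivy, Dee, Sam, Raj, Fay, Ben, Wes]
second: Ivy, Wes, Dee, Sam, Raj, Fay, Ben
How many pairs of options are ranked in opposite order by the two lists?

5 pairs

Assign each item its position (1..7) in the first ordering, then rewrite the second ordering as that position sequence:
positions: Ivy→1, Dee→2, Sam→3, Raj→4, Fay→5, Ben→6, Wes→7
second ordering as positions: [1, 7, 2, 3, 4, 5, 6]
Discordant pairs = inversions in this position sequence.
1: 0
7: 2, 3, 4, 5, 6 → 5
2: 0
3: 0
4: 0
5: 0
6: 0
Total: 0 + 5 + 0 + 0 + 0 + 0 + 0 = 5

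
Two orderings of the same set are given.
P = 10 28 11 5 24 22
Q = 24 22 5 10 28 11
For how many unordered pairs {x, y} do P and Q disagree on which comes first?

11

Assign each item its position (1..6) in the first ordering, then rewrite the second ordering as that position sequence:
positions: 10→1, 28→2, 11→3, 5→4, 24→5, 22→6
second ordering as positions: [5, 6, 4, 1, 2, 3]
Discordant pairs = inversions in this position sequence.
5: 4, 1, 2, 3 → 4
6: 4, 1, 2, 3 → 4
4: 1, 2, 3 → 3
1: 0
2: 0
3: 0
Total: 4 + 4 + 3 + 0 + 0 + 0 = 11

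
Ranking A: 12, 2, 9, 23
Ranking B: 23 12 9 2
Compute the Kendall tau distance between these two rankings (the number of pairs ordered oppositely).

4

Assign each item its position (1..4) in the first ordering, then rewrite the second ordering as that position sequence:
positions: 12→1, 2→2, 9→3, 23→4
second ordering as positions: [4, 1, 3, 2]
Discordant pairs = inversions in this position sequence.
4: 1, 3, 2 → 3
1: 0
3: 2 → 1
2: 0
Total: 3 + 0 + 1 + 0 = 4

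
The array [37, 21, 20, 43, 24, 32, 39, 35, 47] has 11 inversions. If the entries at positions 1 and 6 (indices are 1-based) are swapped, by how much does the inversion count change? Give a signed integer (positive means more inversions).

-1

Positions 1 and 6 hold 37 and 32; after swapping, the array is [32, 21, 20, 43, 24, 37, 39, 35, 47].
Count, for each position, how many later elements it exceeds:
32: 3
21: 1
20: 0
43: 4
24: 0
37: 1
39: 1
35: 0
47: 0
Sum: 3 + 1 + 0 + 4 + 0 + 1 + 1 + 0 + 0 = 10
Change: 10 − 11 = -1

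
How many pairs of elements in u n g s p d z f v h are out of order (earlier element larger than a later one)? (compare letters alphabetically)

Out-of-order pairs: 24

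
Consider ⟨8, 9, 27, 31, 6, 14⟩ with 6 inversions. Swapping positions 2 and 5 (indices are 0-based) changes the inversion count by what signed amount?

-1

Positions 2 and 5 hold 27 and 14; after swapping, the array is [8, 9, 14, 31, 6, 27].
Count, for each position, how many later elements it exceeds:
8: 1
9: 1
14: 1
31: 2
6: 0
27: 0
Sum: 1 + 1 + 1 + 2 + 0 + 0 = 5
Change: 5 − 6 = -1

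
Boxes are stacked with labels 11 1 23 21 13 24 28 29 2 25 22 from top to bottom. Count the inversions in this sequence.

For each element, count later entries that are smaller:
11 → 1, 2 → 2
1 → none → 0
23 → 21, 13, 2, 22 → 4
21 → 13, 2 → 2
13 → 2 → 1
24 → 2, 22 → 2
28 → 2, 25, 22 → 3
29 → 2, 25, 22 → 3
2 → none → 0
25 → 22 → 1
22 → none → 0
Sum: 2 + 0 + 4 + 2 + 1 + 2 + 3 + 3 + 0 + 1 + 0 = 18

18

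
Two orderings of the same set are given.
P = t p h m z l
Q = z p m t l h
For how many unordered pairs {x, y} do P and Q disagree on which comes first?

Assign each item its position (1..6) in the first ordering, then rewrite the second ordering as that position sequence:
positions: t→1, p→2, h→3, m→4, z→5, l→6
second ordering as positions: [5, 2, 4, 1, 6, 3]
Discordant pairs = inversions in this position sequence.
5: 2, 4, 1, 3 → 4
2: 1 → 1
4: 1, 3 → 2
1: 0
6: 3 → 1
3: 0
Total: 4 + 1 + 2 + 0 + 1 + 0 = 8

8 disagreeing pairs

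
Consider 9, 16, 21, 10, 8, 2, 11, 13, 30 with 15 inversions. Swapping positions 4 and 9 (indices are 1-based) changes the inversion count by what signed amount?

+5

Positions 4 and 9 hold 10 and 30; after swapping, the array is [9, 16, 21, 30, 8, 2, 11, 13, 10].
For each element, count later entries that are smaller:
9 → 8, 2 → 2
16 → 8, 2, 11, 13, 10 → 5
21 → 8, 2, 11, 13, 10 → 5
30 → 8, 2, 11, 13, 10 → 5
8 → 2 → 1
2 → none → 0
11 → 10 → 1
13 → 10 → 1
10 → none → 0
Sum: 2 + 5 + 5 + 5 + 1 + 0 + 1 + 1 + 0 = 20
Change: 20 − 15 = +5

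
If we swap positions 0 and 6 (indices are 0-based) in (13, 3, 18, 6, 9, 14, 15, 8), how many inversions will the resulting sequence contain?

15 inversions

Positions 0 and 6 hold 13 and 15; after swapping, the array is [15, 3, 18, 6, 9, 14, 13, 8].
For each element, count later entries that are smaller:
15 → 3, 6, 9, 14, 13, 8 → 6
3 → none → 0
18 → 6, 9, 14, 13, 8 → 5
6 → none → 0
9 → 8 → 1
14 → 13, 8 → 2
13 → 8 → 1
8 → none → 0
Sum: 6 + 0 + 5 + 0 + 1 + 2 + 1 + 0 = 15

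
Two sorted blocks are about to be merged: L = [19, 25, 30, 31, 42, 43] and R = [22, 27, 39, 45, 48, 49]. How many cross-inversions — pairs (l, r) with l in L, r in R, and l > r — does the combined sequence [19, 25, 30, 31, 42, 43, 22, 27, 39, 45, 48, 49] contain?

11 cross-inversions

Take each right-half value and tally the left-half values above it:
r = 22: 25, 30, 31, 42, 43 → 5
r = 27: 30, 31, 42, 43 → 4
r = 39: 42, 43 → 2
r = 45: none → 0
r = 48: none → 0
r = 49: none → 0
Cross-inversions: 5 + 4 + 2 + 0 + 0 + 0 = 11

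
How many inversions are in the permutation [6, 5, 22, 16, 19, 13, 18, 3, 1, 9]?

28

Count, for each position, how many later elements it exceeds:
6 → 5, 3, 1 → 3
5 → 3, 1 → 2
22 → 16, 19, 13, 18, 3, 1, 9 → 7
16 → 13, 3, 1, 9 → 4
19 → 13, 18, 3, 1, 9 → 5
13 → 3, 1, 9 → 3
18 → 3, 1, 9 → 3
3 → 1 → 1
1 → none → 0
9 → none → 0
Sum: 3 + 2 + 7 + 4 + 5 + 3 + 3 + 1 + 0 + 0 = 28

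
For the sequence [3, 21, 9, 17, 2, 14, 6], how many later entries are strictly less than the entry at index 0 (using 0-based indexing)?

1

The element at index 0 is 3.
Elements after it: 21, 9, 17, 2, 14, 6
Those smaller than 3: 2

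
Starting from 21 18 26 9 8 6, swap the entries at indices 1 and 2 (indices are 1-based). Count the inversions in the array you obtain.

12 inversions

Positions 1 and 2 hold 21 and 18; after swapping, the array is [18, 21, 26, 9, 8, 6].
Element-by-element contributions:
18 → 9, 8, 6 → 3
21 → 9, 8, 6 → 3
26 → 9, 8, 6 → 3
9 → 8, 6 → 2
8 → 6 → 1
6 → none → 0
Sum: 3 + 3 + 3 + 2 + 1 + 0 = 12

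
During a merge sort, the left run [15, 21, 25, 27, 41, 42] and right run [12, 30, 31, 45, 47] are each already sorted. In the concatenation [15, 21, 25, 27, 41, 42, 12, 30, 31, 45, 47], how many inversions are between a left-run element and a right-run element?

For each element r of the right run, count left-run elements greater than r:
r = 12: 15, 21, 25, 27, 41, 42 → 6
r = 30: 41, 42 → 2
r = 31: 41, 42 → 2
r = 45: none → 0
r = 47: none → 0
Cross-inversions: 6 + 2 + 2 + 0 + 0 = 10

10 cross-inversions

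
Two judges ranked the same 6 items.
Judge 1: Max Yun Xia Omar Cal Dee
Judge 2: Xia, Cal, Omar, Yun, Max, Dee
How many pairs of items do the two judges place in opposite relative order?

Assign each item its position (1..6) in the first ordering, then rewrite the second ordering as that position sequence:
positions: Max→1, Yun→2, Xia→3, Omar→4, Cal→5, Dee→6
second ordering as positions: [3, 5, 4, 2, 1, 6]
Discordant pairs = inversions in this position sequence.
3: 2, 1 → 2
5: 4, 2, 1 → 3
4: 2, 1 → 2
2: 1 → 1
1: 0
6: 0
Total: 2 + 3 + 2 + 1 + 0 + 0 = 8

8 discordant pairs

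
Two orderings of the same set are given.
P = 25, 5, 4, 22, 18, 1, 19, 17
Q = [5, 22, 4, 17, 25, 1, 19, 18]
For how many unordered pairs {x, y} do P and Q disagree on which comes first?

Assign each item its position (1..8) in the first ordering, then rewrite the second ordering as that position sequence:
positions: 25→1, 5→2, 4→3, 22→4, 18→5, 1→6, 19→7, 17→8
second ordering as positions: [2, 4, 3, 8, 1, 6, 7, 5]
Discordant pairs = inversions in this position sequence.
2: 1 → 1
4: 3, 1 → 2
3: 1 → 1
8: 1, 6, 7, 5 → 4
1: 0
6: 5 → 1
7: 5 → 1
5: 0
Total: 1 + 2 + 1 + 4 + 0 + 1 + 1 + 0 = 10

There are 10 disagreeing pairs.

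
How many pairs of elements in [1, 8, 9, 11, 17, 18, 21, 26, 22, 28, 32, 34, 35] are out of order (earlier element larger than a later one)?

Sweep left to right; for each value list the smaller values that follow it:
1 → none → 0
8 → none → 0
9 → none → 0
11 → none → 0
17 → none → 0
18 → none → 0
21 → none → 0
26 → 22 → 1
22 → none → 0
28 → none → 0
32 → none → 0
34 → none → 0
35 → none → 0
Sum: 0 + 0 + 0 + 0 + 0 + 0 + 0 + 1 + 0 + 0 + 0 + 0 + 0 = 1

1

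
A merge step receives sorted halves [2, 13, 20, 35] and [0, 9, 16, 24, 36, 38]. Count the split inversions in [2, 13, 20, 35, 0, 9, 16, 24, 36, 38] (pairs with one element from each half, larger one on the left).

There are 10 split inversions.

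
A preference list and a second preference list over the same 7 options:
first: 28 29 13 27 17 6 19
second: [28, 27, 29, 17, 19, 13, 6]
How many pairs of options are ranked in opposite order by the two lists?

5 pairs

Assign each item its position (1..7) in the first ordering, then rewrite the second ordering as that position sequence:
positions: 28→1, 29→2, 13→3, 27→4, 17→5, 6→6, 19→7
second ordering as positions: [1, 4, 2, 5, 7, 3, 6]
Discordant pairs = inversions in this position sequence.
1: 0
4: 2, 3 → 2
2: 0
5: 3 → 1
7: 3, 6 → 2
3: 0
6: 0
Total: 0 + 2 + 0 + 1 + 2 + 0 + 0 = 5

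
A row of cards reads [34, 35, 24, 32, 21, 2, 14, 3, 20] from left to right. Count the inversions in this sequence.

Sweep left to right; for each value list the smaller values that follow it:
34 → 24, 32, 21, 2, 14, 3, 20 → 7
35 → 24, 32, 21, 2, 14, 3, 20 → 7
24 → 21, 2, 14, 3, 20 → 5
32 → 21, 2, 14, 3, 20 → 5
21 → 2, 14, 3, 20 → 4
2 → none → 0
14 → 3 → 1
3 → none → 0
20 → none → 0
Sum: 7 + 7 + 5 + 5 + 4 + 0 + 1 + 0 + 0 = 29

29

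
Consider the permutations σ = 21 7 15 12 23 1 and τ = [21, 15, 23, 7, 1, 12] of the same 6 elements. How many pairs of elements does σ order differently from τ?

Assign each item its position (1..6) in the first ordering, then rewrite the second ordering as that position sequence:
positions: 21→1, 7→2, 15→3, 12→4, 23→5, 1→6
second ordering as positions: [1, 3, 5, 2, 6, 4]
Discordant pairs = inversions in this position sequence.
1: 0
3: 2 → 1
5: 2, 4 → 2
2: 0
6: 4 → 1
4: 0
Total: 0 + 1 + 2 + 0 + 1 + 0 = 4

4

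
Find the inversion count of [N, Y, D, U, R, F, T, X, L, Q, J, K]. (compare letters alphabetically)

39 out-of-order pairs

Element-by-element contributions:
N: 5
Y: 10
D: 0
U: 7
R: 5
F: 0
T: 4
X: 4
L: 2
Q: 2
J: 0
K: 0
Sum: 5 + 10 + 0 + 7 + 5 + 0 + 4 + 4 + 2 + 2 + 0 + 0 = 39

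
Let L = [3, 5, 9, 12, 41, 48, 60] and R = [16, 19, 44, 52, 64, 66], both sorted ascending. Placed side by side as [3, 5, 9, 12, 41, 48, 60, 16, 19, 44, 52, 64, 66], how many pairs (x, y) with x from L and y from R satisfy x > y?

For each element r of the right run, count left-run elements greater than r:
r = 16: 41, 48, 60 → 3
r = 19: 41, 48, 60 → 3
r = 44: 48, 60 → 2
r = 52: 60 → 1
r = 64: none → 0
r = 66: none → 0
Cross-inversions: 3 + 3 + 2 + 1 + 0 + 0 = 9

9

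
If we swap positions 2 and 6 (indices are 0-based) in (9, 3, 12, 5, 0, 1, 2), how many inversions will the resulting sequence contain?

Positions 2 and 6 hold 12 and 2; after swapping, the array is [9, 3, 2, 5, 0, 1, 12].
Element-by-element contributions:
9: 5
3: 3
2: 2
5: 2
0: 0
1: 0
12: 0
Sum: 5 + 3 + 2 + 2 + 0 + 0 + 0 = 12

12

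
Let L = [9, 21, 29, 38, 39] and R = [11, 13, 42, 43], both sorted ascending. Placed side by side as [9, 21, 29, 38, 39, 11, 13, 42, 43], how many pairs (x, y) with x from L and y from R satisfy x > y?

Take each right-half value and tally the left-half values above it:
r = 11: 21, 29, 38, 39 → 4
r = 13: 21, 29, 38, 39 → 4
r = 42: none → 0
r = 43: none → 0
Cross-inversions: 4 + 4 + 0 + 0 = 8

8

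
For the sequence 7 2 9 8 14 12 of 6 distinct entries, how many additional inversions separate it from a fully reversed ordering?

12 inversions short

Maximum inversions for 6 distinct elements is C(6, 2) = 6·5/2 = 15.
Current inversions — for each element, count later smaller elements:
7: 1
2: 0
9: 1
8: 0
14: 1
12: 0
Current total: 1 + 0 + 1 + 0 + 1 + 0 = 3
Shortfall: 15 − 3 = 12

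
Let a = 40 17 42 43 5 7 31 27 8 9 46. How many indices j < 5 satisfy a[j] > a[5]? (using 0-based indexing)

The element at index 5 is 7.
Elements before it: 40, 17, 42, 43, 5
Those larger than 7: 40, 17, 42, 43

4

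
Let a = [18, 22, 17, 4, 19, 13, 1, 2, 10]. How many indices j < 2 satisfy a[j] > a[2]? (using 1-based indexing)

0 such elements

The element at index 2 is 22.
Elements before it: 18
None of them are larger than 22.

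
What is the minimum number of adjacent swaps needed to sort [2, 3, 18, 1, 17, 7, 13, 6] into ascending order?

12 adjacent swaps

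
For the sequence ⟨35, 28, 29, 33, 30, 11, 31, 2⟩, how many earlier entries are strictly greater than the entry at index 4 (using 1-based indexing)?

The element at index 4 is 33.
Elements before it: 35, 28, 29
Those larger than 33: 35

1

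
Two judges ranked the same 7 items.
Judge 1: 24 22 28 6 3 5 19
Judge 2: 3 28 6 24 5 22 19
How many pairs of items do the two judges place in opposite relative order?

Discordant pairs: 9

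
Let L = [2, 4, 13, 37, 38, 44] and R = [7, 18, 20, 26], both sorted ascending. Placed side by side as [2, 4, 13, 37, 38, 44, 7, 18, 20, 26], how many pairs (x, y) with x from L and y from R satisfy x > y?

13 split inversions

Take each right-half value and tally the left-half values above it:
r = 7: 13, 37, 38, 44 → 4
r = 18: 37, 38, 44 → 3
r = 20: 37, 38, 44 → 3
r = 26: 37, 38, 44 → 3
Cross-inversions: 4 + 3 + 3 + 3 = 13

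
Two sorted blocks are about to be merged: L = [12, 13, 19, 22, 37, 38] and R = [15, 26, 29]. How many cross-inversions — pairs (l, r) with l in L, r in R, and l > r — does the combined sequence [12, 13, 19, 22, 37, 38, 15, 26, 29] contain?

There are 8 split inversions.

Take each right-half value and tally the left-half values above it:
r = 15: 19, 22, 37, 38 → 4
r = 26: 37, 38 → 2
r = 29: 37, 38 → 2
Cross-inversions: 4 + 2 + 2 = 8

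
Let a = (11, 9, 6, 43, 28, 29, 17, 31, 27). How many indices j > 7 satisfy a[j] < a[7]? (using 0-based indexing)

The element at index 7 is 31.
Elements after it: 27
Those smaller than 31: 27

1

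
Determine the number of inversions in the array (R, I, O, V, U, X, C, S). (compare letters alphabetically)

Count, for each position, how many later elements it exceeds:
R: 3
I: 1
O: 1
V: 3
U: 2
X: 2
C: 0
S: 0
Sum: 3 + 1 + 1 + 3 + 2 + 2 + 0 + 0 = 12

12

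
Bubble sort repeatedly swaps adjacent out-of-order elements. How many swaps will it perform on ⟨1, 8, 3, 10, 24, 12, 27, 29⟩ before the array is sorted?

Minimum adjacent swaps = number of inversions (each swap of adjacent out-of-order elements removes one inversion and no swap can remove more).
Count inversions — for each element, later elements that are smaller:
1: none → 0
8: 3 → 1
3: none → 0
10: none → 0
24: 12 → 1
12: none → 0
27: none → 0
29: none → 0
Total inversions: 0 + 1 + 0 + 0 + 1 + 0 + 0 + 0 = 2

Adjacent swaps: 2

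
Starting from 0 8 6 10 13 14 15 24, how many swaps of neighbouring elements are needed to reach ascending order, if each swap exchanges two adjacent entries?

The minimum number of adjacent swaps to sort an array equals its inversion count, since every such swap removes exactly one inversion.
Count inversions — for each element, later elements that are smaller:
0: none → 0
8: 6 → 1
6: none → 0
10: none → 0
13: none → 0
14: none → 0
15: none → 0
24: none → 0
Total inversions: 0 + 1 + 0 + 0 + 0 + 0 + 0 + 0 = 1

1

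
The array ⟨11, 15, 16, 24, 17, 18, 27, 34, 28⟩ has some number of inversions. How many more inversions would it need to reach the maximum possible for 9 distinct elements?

33

Maximum inversions for 9 distinct elements is C(9, 2) = 9·8/2 = 36.
Current inversions — for each element, count later smaller elements:
11: 0
15: 0
16: 0
24: 2
17: 0
18: 0
27: 0
34: 1
28: 0
Current total: 0 + 0 + 0 + 2 + 0 + 0 + 0 + 1 + 0 = 3
Shortfall: 36 − 3 = 33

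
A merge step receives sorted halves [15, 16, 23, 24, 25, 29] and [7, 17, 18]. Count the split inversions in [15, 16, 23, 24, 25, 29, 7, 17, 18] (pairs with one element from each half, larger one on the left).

There are 14 cross-inversions.

Count, for every r in R, how many entries of L exceed r:
r = 7: 15, 16, 23, 24, 25, 29 → 6
r = 17: 23, 24, 25, 29 → 4
r = 18: 23, 24, 25, 29 → 4
Cross-inversions: 6 + 4 + 4 = 14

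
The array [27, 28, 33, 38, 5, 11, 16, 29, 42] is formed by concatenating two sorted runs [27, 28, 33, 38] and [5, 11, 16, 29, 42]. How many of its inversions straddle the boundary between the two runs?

For each element r of the right run, count left-run elements greater than r:
r = 5: 27, 28, 33, 38 → 4
r = 11: 27, 28, 33, 38 → 4
r = 16: 27, 28, 33, 38 → 4
r = 29: 33, 38 → 2
r = 42: none → 0
Cross-inversions: 4 + 4 + 4 + 2 + 0 = 14

14 cross-inversions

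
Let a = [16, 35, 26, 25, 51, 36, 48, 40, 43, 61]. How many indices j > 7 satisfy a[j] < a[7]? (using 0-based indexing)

0 such elements

The element at index 7 is 40.
Elements after it: 43, 61
None of them are smaller than 40.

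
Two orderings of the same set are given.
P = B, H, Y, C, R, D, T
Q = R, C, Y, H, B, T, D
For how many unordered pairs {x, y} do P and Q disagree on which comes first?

There are 11 disagreeing pairs.

Assign each item its position (1..7) in the first ordering, then rewrite the second ordering as that position sequence:
positions: B→1, H→2, Y→3, C→4, R→5, D→6, T→7
second ordering as positions: [5, 4, 3, 2, 1, 7, 6]
Discordant pairs = inversions in this position sequence.
5: 4, 3, 2, 1 → 4
4: 3, 2, 1 → 3
3: 2, 1 → 2
2: 1 → 1
1: 0
7: 6 → 1
6: 0
Total: 4 + 3 + 2 + 1 + 0 + 1 + 0 = 11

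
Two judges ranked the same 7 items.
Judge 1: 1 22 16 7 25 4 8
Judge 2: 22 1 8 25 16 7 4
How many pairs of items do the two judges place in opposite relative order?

7 discordant pairs

Assign each item its position (1..7) in the first ordering, then rewrite the second ordering as that position sequence:
positions: 1→1, 22→2, 16→3, 7→4, 25→5, 4→6, 8→7
second ordering as positions: [2, 1, 7, 5, 3, 4, 6]
Discordant pairs = inversions in this position sequence.
2: 1 → 1
1: 0
7: 5, 3, 4, 6 → 4
5: 3, 4 → 2
3: 0
4: 0
6: 0
Total: 1 + 0 + 4 + 2 + 0 + 0 + 0 = 7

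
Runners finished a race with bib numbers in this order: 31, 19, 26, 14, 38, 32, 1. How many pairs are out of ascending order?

Out-of-order index pairs (1-indexed):
(1,2): 31 > 19
(1,3): 31 > 26
(1,4): 31 > 14
(1,7): 31 > 1
(2,4): 19 > 14
(2,7): 19 > 1
(3,4): 26 > 14
(3,7): 26 > 1
(4,7): 14 > 1
(5,6): 38 > 32
(5,7): 38 > 1
(6,7): 32 > 1
That's 12 pairs.

12 inversions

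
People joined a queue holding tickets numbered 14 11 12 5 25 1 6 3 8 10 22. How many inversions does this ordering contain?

Count, for each position, how many later elements it exceeds:
14 → 11, 12, 5, 1, 6, 3, 8, 10 → 8
11 → 5, 1, 6, 3, 8, 10 → 6
12 → 5, 1, 6, 3, 8, 10 → 6
5 → 1, 3 → 2
25 → 1, 6, 3, 8, 10, 22 → 6
1 → none → 0
6 → 3 → 1
3 → none → 0
8 → none → 0
10 → none → 0
22 → none → 0
Sum: 8 + 6 + 6 + 2 + 6 + 0 + 1 + 0 + 0 + 0 + 0 = 29

29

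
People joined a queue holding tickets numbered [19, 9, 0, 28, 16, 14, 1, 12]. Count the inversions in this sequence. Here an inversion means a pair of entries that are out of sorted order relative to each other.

Element-by-element contributions:
19 → 9, 0, 16, 14, 1, 12 → 6
9 → 0, 1 → 2
0 → none → 0
28 → 16, 14, 1, 12 → 4
16 → 14, 1, 12 → 3
14 → 1, 12 → 2
1 → none → 0
12 → none → 0
Sum: 6 + 2 + 0 + 4 + 3 + 2 + 0 + 0 = 17

17 out-of-order pairs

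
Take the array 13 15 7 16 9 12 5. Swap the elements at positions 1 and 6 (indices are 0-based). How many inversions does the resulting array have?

7 inversions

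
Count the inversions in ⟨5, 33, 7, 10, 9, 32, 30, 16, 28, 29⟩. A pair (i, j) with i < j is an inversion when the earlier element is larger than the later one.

16

Count, for each position, how many later elements it exceeds:
5: 0
33: 8
7: 0
10: 1
9: 0
32: 4
30: 3
16: 0
28: 0
29: 0
Sum: 0 + 8 + 0 + 1 + 0 + 4 + 3 + 0 + 0 + 0 = 16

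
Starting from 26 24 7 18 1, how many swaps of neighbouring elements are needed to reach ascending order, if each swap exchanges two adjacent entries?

9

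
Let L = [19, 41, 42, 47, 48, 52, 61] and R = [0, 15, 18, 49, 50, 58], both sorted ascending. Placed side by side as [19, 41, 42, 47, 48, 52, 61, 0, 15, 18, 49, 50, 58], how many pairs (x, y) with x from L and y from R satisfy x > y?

Count, for every r in R, how many entries of L exceed r:
r = 0: 19, 41, 42, 47, 48, 52, 61 → 7
r = 15: 19, 41, 42, 47, 48, 52, 61 → 7
r = 18: 19, 41, 42, 47, 48, 52, 61 → 7
r = 49: 52, 61 → 2
r = 50: 52, 61 → 2
r = 58: 61 → 1
Cross-inversions: 7 + 7 + 7 + 2 + 2 + 1 = 26

Split inversions: 26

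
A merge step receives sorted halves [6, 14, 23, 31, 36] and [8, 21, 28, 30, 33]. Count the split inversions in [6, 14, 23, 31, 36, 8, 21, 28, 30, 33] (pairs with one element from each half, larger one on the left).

Take each right-half value and tally the left-half values above it:
r = 8: 14, 23, 31, 36 → 4
r = 21: 23, 31, 36 → 3
r = 28: 31, 36 → 2
r = 30: 31, 36 → 2
r = 33: 36 → 1
Cross-inversions: 4 + 3 + 2 + 2 + 1 = 12

12 split inversions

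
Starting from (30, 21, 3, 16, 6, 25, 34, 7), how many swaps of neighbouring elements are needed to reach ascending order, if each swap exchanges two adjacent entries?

14

Each adjacent swap fixes exactly one inversion, so the minimum swap count equals the number of inversions.
Count inversions — for each element, later elements that are smaller:
30: 21, 3, 16, 6, 25, 7 → 6
21: 3, 16, 6, 7 → 4
3: none → 0
16: 6, 7 → 2
6: none → 0
25: 7 → 1
34: 7 → 1
7: none → 0
Total inversions: 6 + 4 + 0 + 2 + 0 + 1 + 1 + 0 = 14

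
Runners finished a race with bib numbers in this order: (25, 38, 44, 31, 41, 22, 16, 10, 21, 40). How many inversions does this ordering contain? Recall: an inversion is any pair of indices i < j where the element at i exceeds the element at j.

29 inversions

Element-by-element contributions:
25: 4
38: 5
44: 7
31: 4
41: 5
22: 3
16: 1
10: 0
21: 0
40: 0
Sum: 4 + 5 + 7 + 4 + 5 + 3 + 1 + 0 + 0 + 0 = 29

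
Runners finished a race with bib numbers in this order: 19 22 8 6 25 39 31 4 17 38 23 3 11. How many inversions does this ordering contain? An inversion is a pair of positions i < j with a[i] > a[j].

Inversions: 42

Sweep left to right; for each value list the smaller values that follow it:
19 → 8, 6, 4, 17, 3, 11 → 6
22 → 8, 6, 4, 17, 3, 11 → 6
8 → 6, 4, 3 → 3
6 → 4, 3 → 2
25 → 4, 17, 23, 3, 11 → 5
39 → 31, 4, 17, 38, 23, 3, 11 → 7
31 → 4, 17, 23, 3, 11 → 5
4 → 3 → 1
17 → 3, 11 → 2
38 → 23, 3, 11 → 3
23 → 3, 11 → 2
3 → none → 0
11 → none → 0
Sum: 6 + 6 + 3 + 2 + 5 + 7 + 5 + 1 + 2 + 3 + 2 + 0 + 0 = 42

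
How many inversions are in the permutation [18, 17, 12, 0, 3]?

9

Inversion pairs (indices are 1-based):
(1,2): 18 > 17
(1,3): 18 > 12
(1,4): 18 > 0
(1,5): 18 > 3
(2,3): 17 > 12
(2,4): 17 > 0
(2,5): 17 > 3
(3,4): 12 > 0
(3,5): 12 > 3
That's 9 pairs.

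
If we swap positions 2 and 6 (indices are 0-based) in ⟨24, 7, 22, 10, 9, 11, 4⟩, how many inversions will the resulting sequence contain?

8

Positions 2 and 6 hold 22 and 4; after swapping, the array is [24, 7, 4, 10, 9, 11, 22].
For each element, count later entries that are smaller:
24: 6
7: 1
4: 0
10: 1
9: 0
11: 0
22: 0
Sum: 6 + 1 + 0 + 1 + 0 + 0 + 0 = 8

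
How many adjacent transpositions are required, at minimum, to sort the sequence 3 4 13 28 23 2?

6 swaps

Each adjacent swap fixes exactly one inversion, so the minimum swap count equals the number of inversions.
Count inversions — for each element, later elements that are smaller:
3: 2 → 1
4: 2 → 1
13: 2 → 1
28: 23, 2 → 2
23: 2 → 1
2: none → 0
Total inversions: 1 + 1 + 1 + 2 + 1 + 0 = 6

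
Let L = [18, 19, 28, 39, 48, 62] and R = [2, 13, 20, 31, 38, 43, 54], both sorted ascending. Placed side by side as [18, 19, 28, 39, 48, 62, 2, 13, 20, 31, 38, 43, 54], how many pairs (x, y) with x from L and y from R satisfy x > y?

There are 25 cross-inversions.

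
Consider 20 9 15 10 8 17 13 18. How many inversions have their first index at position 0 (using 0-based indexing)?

7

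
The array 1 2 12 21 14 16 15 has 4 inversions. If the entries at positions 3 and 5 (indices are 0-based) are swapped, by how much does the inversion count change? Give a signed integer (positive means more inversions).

-1

Positions 3 and 5 hold 21 and 16; after swapping, the array is [1, 2, 12, 16, 14, 21, 15].
For each element, count later entries that are smaller:
1 → none → 0
2 → none → 0
12 → none → 0
16 → 14, 15 → 2
14 → none → 0
21 → 15 → 1
15 → none → 0
Sum: 0 + 0 + 0 + 2 + 0 + 1 + 0 = 3
Change: 3 − 4 = -1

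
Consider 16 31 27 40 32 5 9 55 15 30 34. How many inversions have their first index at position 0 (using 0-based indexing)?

3 such elements

The element at index 0 is 16.
Elements after it: 31, 27, 40, 32, 5, 9, 55, 15, 30, 34
Those smaller than 16: 5, 9, 15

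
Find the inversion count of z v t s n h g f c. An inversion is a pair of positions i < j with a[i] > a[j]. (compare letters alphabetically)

Element-by-element contributions:
z: 8
v: 7
t: 6
s: 5
n: 4
h: 3
g: 2
f: 1
c: 0
Sum: 8 + 7 + 6 + 5 + 4 + 3 + 2 + 1 + 0 = 36

36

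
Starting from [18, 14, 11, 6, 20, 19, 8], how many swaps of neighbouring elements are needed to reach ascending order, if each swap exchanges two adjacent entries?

Minimum adjacent swaps = number of inversions (each swap of adjacent out-of-order elements removes one inversion and no swap can remove more).
Count inversions — for each element, later elements that are smaller:
18: 14, 11, 6, 8 → 4
14: 11, 6, 8 → 3
11: 6, 8 → 2
6: none → 0
20: 19, 8 → 2
19: 8 → 1
8: none → 0
Total inversions: 4 + 3 + 2 + 0 + 2 + 1 + 0 = 12

12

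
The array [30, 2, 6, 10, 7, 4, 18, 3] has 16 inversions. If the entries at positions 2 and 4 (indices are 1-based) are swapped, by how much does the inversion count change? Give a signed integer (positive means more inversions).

+3

Positions 2 and 4 hold 2 and 10; after swapping, the array is [30, 10, 6, 2, 7, 4, 18, 3].
Count, for each position, how many later elements it exceeds:
30 → 10, 6, 2, 7, 4, 18, 3 → 7
10 → 6, 2, 7, 4, 3 → 5
6 → 2, 4, 3 → 3
2 → none → 0
7 → 4, 3 → 2
4 → 3 → 1
18 → 3 → 1
3 → none → 0
Sum: 7 + 5 + 3 + 0 + 2 + 1 + 1 + 0 = 19
Change: 19 − 16 = +3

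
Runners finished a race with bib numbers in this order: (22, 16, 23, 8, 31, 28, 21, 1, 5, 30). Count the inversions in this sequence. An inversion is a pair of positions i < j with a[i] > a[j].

There are 24 inversions.

Element-by-element contributions:
22 → 16, 8, 21, 1, 5 → 5
16 → 8, 1, 5 → 3
23 → 8, 21, 1, 5 → 4
8 → 1, 5 → 2
31 → 28, 21, 1, 5, 30 → 5
28 → 21, 1, 5 → 3
21 → 1, 5 → 2
1 → none → 0
5 → none → 0
30 → none → 0
Sum: 5 + 3 + 4 + 2 + 5 + 3 + 2 + 0 + 0 + 0 = 24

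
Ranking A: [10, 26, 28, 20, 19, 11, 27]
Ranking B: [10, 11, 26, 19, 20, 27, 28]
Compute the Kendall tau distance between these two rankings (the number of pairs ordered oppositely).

8

Assign each item its position (1..7) in the first ordering, then rewrite the second ordering as that position sequence:
positions: 10→1, 26→2, 28→3, 20→4, 19→5, 11→6, 27→7
second ordering as positions: [1, 6, 2, 5, 4, 7, 3]
Discordant pairs = inversions in this position sequence.
1: 0
6: 2, 5, 4, 3 → 4
2: 0
5: 4, 3 → 2
4: 3 → 1
7: 3 → 1
3: 0
Total: 0 + 4 + 0 + 2 + 1 + 1 + 0 = 8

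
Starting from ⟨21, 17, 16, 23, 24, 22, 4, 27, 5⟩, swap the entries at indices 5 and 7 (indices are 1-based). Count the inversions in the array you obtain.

Positions 5 and 7 hold 24 and 4; after swapping, the array is [21, 17, 16, 23, 4, 22, 24, 27, 5].
Count, for each position, how many later elements it exceeds:
21 → 17, 16, 4, 5 → 4
17 → 16, 4, 5 → 3
16 → 4, 5 → 2
23 → 4, 22, 5 → 3
4 → none → 0
22 → 5 → 1
24 → 5 → 1
27 → 5 → 1
5 → none → 0
Sum: 4 + 3 + 2 + 3 + 0 + 1 + 1 + 1 + 0 = 15

15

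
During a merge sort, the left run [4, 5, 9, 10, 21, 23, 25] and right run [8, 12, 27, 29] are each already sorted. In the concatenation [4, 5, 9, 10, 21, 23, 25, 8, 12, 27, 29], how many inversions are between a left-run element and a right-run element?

Count, for every r in R, how many entries of L exceed r:
r = 8: 9, 10, 21, 23, 25 → 5
r = 12: 21, 23, 25 → 3
r = 27: none → 0
r = 29: none → 0
Cross-inversions: 5 + 3 + 0 + 0 = 8

8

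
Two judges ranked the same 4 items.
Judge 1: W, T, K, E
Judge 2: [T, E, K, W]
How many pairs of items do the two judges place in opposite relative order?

Discordant pairs: 4

Assign each item its position (1..4) in the first ordering, then rewrite the second ordering as that position sequence:
positions: W→1, T→2, K→3, E→4
second ordering as positions: [2, 4, 3, 1]
Discordant pairs = inversions in this position sequence.
2: 1 → 1
4: 3, 1 → 2
3: 1 → 1
1: 0
Total: 1 + 2 + 1 + 0 = 4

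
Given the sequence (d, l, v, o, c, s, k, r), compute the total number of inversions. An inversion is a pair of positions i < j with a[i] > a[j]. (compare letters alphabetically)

12

Sweep left to right; for each value list the smaller values that follow it:
d → c → 1
l → c, k → 2
v → o, c, s, k, r → 5
o → c, k → 2
c → none → 0
s → k, r → 2
k → none → 0
r → none → 0
Sum: 1 + 2 + 5 + 2 + 0 + 2 + 0 + 0 = 12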